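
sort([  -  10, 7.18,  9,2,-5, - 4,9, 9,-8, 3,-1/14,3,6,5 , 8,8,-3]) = [- 10,-8,-5, - 4 , - 3, - 1/14, 2,3, 3,  5,6,7.18,8,8, 9,9, 9 ]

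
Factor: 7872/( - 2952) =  - 8/3 = - 2^3*3^ ( - 1 )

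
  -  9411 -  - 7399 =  - 2012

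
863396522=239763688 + 623632834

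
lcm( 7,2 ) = 14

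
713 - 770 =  - 57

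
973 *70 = 68110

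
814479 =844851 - 30372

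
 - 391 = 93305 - 93696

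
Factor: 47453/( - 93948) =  - 2^( - 2) * 3^ ( - 1)*7^1 * 6779^1*7829^ ( - 1)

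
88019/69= 88019/69 = 1275.64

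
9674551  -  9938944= -264393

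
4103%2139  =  1964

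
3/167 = 3/167 = 0.02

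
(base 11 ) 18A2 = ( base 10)2411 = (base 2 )100101101011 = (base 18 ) 77h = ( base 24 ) 44B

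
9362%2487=1901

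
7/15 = 7/15 =0.47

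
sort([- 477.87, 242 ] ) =[ - 477.87,242] 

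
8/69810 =4/34905= 0.00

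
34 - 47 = -13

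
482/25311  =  482/25311= 0.02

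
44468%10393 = 2896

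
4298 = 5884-1586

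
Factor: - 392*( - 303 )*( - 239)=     -  2^3*3^1*7^2*101^1*239^1 = -28387464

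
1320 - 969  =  351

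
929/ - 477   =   - 929/477 =- 1.95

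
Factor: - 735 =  - 3^1*5^1*7^2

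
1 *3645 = 3645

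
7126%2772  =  1582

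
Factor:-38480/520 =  - 74=- 2^1*37^1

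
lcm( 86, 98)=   4214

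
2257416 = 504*4479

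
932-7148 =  - 6216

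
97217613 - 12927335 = 84290278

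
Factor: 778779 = 3^2 * 86531^1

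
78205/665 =15641/133 = 117.60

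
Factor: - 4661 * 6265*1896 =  - 55365408840 = - 2^3 * 3^1*5^1*7^1 *59^1*79^2*179^1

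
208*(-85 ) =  - 17680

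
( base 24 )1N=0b101111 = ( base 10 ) 47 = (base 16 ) 2f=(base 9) 52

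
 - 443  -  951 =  - 1394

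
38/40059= 38/40059 = 0.00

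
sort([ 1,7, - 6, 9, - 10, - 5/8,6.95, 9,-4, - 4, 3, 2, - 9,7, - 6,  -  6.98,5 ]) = [ - 10, - 9, - 6.98, -6, - 6,- 4, - 4, - 5/8, 1, 2,  3 , 5,  6.95,7, 7,9,9]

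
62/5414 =31/2707 = 0.01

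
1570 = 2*785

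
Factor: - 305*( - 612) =186660 = 2^2*3^2*5^1*17^1 * 61^1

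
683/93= 7 + 32/93 = 7.34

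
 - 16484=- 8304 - 8180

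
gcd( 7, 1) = 1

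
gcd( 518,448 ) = 14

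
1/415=1/415 = 0.00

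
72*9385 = 675720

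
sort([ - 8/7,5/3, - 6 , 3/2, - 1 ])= [  -  6, - 8/7, - 1,3/2, 5/3] 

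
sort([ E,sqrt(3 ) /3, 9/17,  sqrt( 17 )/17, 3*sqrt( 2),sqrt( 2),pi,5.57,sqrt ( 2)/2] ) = [sqrt( 17)/17,9/17,  sqrt(3)/3,sqrt(2)/2, sqrt( 2),E , pi, 3 * sqrt (2),5.57 ] 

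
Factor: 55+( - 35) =2^2 *5^1 = 20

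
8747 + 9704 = 18451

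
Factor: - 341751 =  - 3^1*17^1 * 6701^1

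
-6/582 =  - 1+96/97  =  - 0.01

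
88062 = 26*3387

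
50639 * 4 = 202556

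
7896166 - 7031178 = 864988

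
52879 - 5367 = 47512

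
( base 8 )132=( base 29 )33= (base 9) 110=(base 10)90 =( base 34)2M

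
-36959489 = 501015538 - 537975027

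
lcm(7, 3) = 21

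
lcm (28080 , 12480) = 112320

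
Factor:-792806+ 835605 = 42799= 127^1*337^1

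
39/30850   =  39/30850 = 0.00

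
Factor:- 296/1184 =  - 2^( - 2 )=   - 1/4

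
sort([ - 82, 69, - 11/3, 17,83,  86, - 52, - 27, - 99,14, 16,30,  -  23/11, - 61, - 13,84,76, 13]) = [  -  99, - 82, - 61,-52, - 27, - 13, - 11/3, - 23/11,13,14,16 , 17,30,69,  76,83,84,86]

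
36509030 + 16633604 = 53142634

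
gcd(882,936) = 18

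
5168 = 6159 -991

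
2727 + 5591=8318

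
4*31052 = 124208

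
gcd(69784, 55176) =88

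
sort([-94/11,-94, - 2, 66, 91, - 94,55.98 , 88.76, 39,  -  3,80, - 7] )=[  -  94,  -  94,  -  94/11, - 7, - 3, - 2, 39,55.98 , 66, 80,88.76 , 91 ] 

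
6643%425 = 268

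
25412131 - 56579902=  - 31167771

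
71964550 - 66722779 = 5241771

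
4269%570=279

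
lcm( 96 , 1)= 96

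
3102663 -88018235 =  - 84915572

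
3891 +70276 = 74167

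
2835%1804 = 1031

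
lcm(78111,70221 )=6951879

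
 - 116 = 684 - 800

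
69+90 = 159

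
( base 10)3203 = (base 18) 9FH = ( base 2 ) 110010000011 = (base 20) 803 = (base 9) 4348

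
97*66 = 6402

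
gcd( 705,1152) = 3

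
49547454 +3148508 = 52695962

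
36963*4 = 147852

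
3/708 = 1/236 = 0.00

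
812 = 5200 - 4388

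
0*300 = 0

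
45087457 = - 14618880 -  - 59706337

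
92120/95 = 969  +  13/19 = 969.68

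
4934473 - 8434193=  - 3499720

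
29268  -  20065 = 9203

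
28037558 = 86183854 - 58146296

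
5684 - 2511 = 3173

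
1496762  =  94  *15923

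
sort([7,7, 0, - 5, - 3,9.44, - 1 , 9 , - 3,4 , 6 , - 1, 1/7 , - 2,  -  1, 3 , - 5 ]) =[-5,  -  5 ,-3,-3, - 2,  -  1,  -  1, - 1,0, 1/7,3,  4, 6,7, 7,9,9.44]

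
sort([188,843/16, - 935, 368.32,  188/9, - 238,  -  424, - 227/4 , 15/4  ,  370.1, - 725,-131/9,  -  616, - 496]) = [ - 935,  -  725, - 616, - 496, - 424, - 238,- 227/4 , - 131/9 , 15/4,188/9, 843/16, 188 , 368.32,370.1]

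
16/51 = 16/51  =  0.31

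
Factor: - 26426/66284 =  - 181/454 = -2^( -1)* 181^1*227^( - 1 ) 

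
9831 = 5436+4395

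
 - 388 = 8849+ - 9237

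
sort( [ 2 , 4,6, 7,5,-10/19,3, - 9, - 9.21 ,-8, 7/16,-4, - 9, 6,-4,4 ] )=[- 9.21,  -  9, - 9, - 8, - 4,-4,-10/19,7/16, 2, 3,4,4, 5,6, 6,  7]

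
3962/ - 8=-1981/4   =  - 495.25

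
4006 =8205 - 4199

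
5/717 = 5/717 = 0.01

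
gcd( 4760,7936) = 8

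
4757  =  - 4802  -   - 9559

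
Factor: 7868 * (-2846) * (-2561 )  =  2^3 * 7^1 *13^1*197^1*281^1 * 1423^1 = 57346752008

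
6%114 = 6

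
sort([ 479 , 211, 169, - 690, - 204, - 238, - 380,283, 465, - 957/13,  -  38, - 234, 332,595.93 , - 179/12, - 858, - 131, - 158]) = [-858, - 690, - 380, - 238, - 234, - 204, - 158, - 131,-957/13,  -  38, - 179/12,169 , 211,283,332, 465 , 479,595.93] 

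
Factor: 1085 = 5^1*7^1 * 31^1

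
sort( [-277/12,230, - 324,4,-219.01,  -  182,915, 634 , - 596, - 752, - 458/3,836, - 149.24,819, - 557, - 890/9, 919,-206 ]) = [ - 752 , - 596, - 557, - 324,-219.01,-206,  -  182, - 458/3,  -  149.24, - 890/9,- 277/12 , 4,230,634,819,836, 915,919] 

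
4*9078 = 36312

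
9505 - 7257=2248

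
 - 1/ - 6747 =1/6747 = 0.00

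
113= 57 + 56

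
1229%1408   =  1229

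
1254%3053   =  1254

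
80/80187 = 80/80187=0.00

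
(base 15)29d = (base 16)256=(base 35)H3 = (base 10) 598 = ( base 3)211011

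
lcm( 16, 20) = 80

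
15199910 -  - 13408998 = 28608908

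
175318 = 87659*2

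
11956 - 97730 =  - 85774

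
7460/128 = 1865/32 = 58.28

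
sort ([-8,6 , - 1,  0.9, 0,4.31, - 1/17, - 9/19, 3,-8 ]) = [ - 8, - 8, - 1, - 9/19 ,  -  1/17, 0, 0.9,  3,4.31, 6]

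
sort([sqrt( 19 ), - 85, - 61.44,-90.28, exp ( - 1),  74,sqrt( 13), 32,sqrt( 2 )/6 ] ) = [ - 90.28, - 85, - 61.44,sqrt (2)/6,exp(- 1), sqrt (13 ),sqrt(19 ),  32,74 ]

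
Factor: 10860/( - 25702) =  - 2^1*3^1*5^1*71^(-1)= -30/71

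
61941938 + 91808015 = 153749953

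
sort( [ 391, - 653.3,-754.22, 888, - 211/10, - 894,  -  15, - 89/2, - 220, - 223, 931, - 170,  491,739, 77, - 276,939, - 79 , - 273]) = [-894,-754.22, - 653.3, - 276, - 273 ,-223, - 220, - 170,-79, - 89/2,-211/10, - 15, 77,391, 491,739, 888, 931, 939] 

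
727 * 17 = 12359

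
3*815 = 2445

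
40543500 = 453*89500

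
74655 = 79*945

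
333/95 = 333/95  =  3.51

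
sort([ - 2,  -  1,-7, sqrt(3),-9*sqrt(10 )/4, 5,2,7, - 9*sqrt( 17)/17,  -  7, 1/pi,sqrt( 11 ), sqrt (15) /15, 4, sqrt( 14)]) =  [  -  9 * sqrt( 10 ) /4, - 7, - 7, - 9*sqrt(17 ) /17,-2,- 1, sqrt(15 )/15,1/pi,sqrt( 3),2,sqrt(11),sqrt( 14 ),4, 5 , 7 ] 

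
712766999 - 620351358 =92415641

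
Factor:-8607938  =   - 2^1 * 4303969^1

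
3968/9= 3968/9  =  440.89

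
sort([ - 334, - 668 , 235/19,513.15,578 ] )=[  -  668, - 334, 235/19, 513.15, 578 ] 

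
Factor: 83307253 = 83307253^1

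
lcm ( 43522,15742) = 739874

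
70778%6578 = 4998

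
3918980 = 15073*260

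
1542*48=74016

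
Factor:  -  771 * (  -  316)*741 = 180534276=2^2*3^2*13^1  *19^1*79^1*257^1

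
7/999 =7/999 = 0.01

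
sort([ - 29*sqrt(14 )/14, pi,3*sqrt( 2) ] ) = [ - 29*sqrt(14) /14, pi, 3*sqrt ( 2)] 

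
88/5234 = 44/2617 = 0.02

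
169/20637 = 169/20637= 0.01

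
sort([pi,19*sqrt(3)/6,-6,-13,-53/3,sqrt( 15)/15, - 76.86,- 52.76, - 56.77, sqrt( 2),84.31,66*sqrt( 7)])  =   [-76.86, - 56.77,-52.76,-53/3,  -  13,-6, sqrt(15) /15,sqrt (2 ),pi, 19*sqrt(3)/6,84.31, 66*sqrt (7)]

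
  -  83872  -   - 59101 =  -  24771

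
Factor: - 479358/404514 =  - 269/227 = - 227^(-1)*269^1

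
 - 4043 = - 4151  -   - 108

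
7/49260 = 7/49260 =0.00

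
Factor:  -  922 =-2^1*461^1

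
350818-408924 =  - 58106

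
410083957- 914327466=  - 504243509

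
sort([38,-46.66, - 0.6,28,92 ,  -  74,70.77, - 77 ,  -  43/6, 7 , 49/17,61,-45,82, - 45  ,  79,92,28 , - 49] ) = [-77, - 74, - 49, - 46.66 , - 45, - 45,-43/6,-0.6,  49/17, 7, 28 , 28,38 , 61, 70.77 , 79, 82,92 , 92 ]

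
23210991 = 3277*7083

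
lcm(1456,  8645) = 138320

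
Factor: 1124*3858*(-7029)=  - 30480499368= - 2^3*3^3*11^1*71^1*281^1 *643^1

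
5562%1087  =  127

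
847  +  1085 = 1932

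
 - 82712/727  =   - 82712/727 = - 113.77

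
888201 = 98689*9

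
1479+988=2467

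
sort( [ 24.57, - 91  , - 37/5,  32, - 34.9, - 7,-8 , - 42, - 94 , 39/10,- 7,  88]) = [-94, - 91, - 42, - 34.9, - 8 , - 37/5, - 7, - 7, 39/10, 24.57,  32,  88 ] 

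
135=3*45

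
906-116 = 790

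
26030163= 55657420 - 29627257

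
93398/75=93398/75 = 1245.31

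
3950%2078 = 1872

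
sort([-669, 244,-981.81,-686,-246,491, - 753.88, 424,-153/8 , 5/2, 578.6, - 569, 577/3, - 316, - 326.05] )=[ - 981.81, - 753.88, - 686, - 669, - 569, - 326.05, - 316, - 246, - 153/8,  5/2, 577/3, 244,  424, 491,578.6]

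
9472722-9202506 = 270216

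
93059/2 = 93059/2 = 46529.50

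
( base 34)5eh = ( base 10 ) 6273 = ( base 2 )1100010000001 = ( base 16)1881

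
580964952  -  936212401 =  - 355247449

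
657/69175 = 657/69175 = 0.01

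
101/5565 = 101/5565 = 0.02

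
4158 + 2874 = 7032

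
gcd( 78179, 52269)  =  1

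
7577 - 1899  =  5678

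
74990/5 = 14998   =  14998.00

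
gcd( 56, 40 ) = 8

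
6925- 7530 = -605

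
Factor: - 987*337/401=-3^1 * 7^1 * 47^1*337^1*401^ (-1) = - 332619/401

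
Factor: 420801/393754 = 669/626 = 2^(  -  1)*3^1 * 223^1*313^ ( - 1 )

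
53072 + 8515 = 61587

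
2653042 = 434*6113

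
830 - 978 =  - 148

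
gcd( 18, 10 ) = 2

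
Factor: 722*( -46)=-33212 = - 2^2 * 19^2* 23^1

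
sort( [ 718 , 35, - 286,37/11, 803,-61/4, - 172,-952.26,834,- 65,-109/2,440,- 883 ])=[ - 952.26, - 883,-286,-172, - 65,-109/2, - 61/4,37/11,35 , 440 , 718,803,834 ]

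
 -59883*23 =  -1377309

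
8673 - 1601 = 7072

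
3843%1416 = 1011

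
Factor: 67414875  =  3^1*5^3*11^1*59^1* 277^1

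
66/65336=33/32668 = 0.00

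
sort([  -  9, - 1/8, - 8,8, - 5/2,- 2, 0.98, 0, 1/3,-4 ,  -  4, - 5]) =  [-9, - 8,- 5,-4, - 4 ,-5/2, - 2, - 1/8,0 , 1/3, 0.98,8 ]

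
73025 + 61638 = 134663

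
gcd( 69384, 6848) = 8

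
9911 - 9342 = 569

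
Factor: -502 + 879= 377= 13^1*29^1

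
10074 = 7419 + 2655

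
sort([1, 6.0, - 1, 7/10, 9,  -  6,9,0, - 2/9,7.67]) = [-6, - 1, - 2/9,0,7/10, 1, 6.0, 7.67,  9,9]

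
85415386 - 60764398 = 24650988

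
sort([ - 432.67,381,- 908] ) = [ - 908, - 432.67,  381]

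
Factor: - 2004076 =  - 2^2*501019^1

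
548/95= 548/95=5.77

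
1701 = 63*27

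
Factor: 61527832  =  2^3*269^1*28591^1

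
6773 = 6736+37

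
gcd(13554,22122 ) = 18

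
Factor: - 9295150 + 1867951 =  - 7427199 = - 3^1*13^1*157^1*1213^1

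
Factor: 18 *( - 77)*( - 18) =24948 = 2^2 *3^4 * 7^1*  11^1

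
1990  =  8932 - 6942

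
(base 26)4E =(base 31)3P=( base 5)433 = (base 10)118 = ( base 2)1110110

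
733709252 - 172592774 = 561116478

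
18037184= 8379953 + 9657231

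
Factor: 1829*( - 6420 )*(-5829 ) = 2^2*3^2*5^1*29^1*31^1*59^1 * 67^1*107^1  =  68445167220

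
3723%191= 94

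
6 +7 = 13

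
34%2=0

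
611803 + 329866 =941669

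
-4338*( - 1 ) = 4338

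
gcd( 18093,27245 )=1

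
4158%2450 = 1708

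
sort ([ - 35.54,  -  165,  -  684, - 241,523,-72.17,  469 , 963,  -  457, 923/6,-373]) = [ - 684, -457,  -  373,-241, - 165, - 72.17, - 35.54, 923/6,  469, 523 , 963] 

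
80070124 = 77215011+2855113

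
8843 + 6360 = 15203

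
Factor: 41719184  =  2^4*13^1*200573^1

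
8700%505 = 115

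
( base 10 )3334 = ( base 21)7BG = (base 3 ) 11120111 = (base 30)3l4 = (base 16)d06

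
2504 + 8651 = 11155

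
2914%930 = 124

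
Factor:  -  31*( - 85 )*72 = 2^3*3^2*5^1 * 17^1*31^1 = 189720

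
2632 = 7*376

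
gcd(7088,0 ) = 7088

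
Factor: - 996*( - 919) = 2^2 * 3^1*83^1 *919^1 = 915324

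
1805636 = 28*64487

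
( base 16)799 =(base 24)391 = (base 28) 2DD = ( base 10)1945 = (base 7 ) 5446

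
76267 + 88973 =165240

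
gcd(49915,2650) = 5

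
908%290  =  38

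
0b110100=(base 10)52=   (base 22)28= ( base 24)24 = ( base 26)20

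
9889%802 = 265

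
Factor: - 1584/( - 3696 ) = 3/7 = 3^1 * 7^(-1 ) 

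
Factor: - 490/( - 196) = 5/2 = 2^(-1)*5^1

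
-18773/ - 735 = 18773/735 = 25.54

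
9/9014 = 9/9014 = 0.00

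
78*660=51480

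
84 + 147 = 231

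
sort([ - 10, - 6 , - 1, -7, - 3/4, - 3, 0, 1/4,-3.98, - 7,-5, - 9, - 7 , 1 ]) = [ - 10,  -  9, - 7,-7, - 7, - 6 , - 5, - 3.98 , - 3, - 1, - 3/4,0 , 1/4,1 ] 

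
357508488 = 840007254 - 482498766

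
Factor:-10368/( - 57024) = 2^1*11^( - 1 ) = 2/11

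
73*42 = 3066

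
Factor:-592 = - 2^4*37^1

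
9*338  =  3042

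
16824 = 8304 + 8520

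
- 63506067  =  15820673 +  - 79326740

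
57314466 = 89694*639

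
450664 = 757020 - 306356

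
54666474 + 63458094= 118124568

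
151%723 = 151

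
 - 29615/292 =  - 102 +169/292= - 101.42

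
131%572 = 131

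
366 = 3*122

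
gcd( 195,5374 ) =1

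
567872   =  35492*16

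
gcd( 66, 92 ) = 2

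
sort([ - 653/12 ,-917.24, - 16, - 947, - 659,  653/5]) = [ - 947, - 917.24 ,-659,-653/12 , - 16, 653/5]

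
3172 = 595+2577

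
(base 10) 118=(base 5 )433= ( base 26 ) 4e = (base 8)166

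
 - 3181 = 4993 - 8174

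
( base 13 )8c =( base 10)116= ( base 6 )312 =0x74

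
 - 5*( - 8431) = 42155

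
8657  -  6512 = 2145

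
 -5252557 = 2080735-7333292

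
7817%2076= 1589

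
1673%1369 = 304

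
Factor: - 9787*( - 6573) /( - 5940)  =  - 2^( - 2) *3^( - 2 )*5^(- 1)*7^1*11^(-1)*313^1*9787^1 = - 21443317/1980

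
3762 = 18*209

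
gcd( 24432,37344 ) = 48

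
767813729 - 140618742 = 627194987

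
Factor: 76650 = 2^1*3^1*5^2*7^1*73^1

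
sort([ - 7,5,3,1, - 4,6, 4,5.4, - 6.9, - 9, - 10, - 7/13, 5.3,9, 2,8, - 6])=[ - 10,-9,-7, - 6.9, - 6, - 4,  -  7/13, 1, 2,3 , 4, 5,5.3,5.4  ,  6,8,  9]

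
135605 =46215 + 89390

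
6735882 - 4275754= 2460128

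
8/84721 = 8/84721 = 0.00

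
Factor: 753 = 3^1*251^1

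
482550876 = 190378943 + 292171933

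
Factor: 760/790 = 76/79 = 2^2*19^1*79^(- 1)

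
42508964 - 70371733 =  - 27862769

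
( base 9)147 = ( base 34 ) 3m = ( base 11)103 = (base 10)124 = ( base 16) 7C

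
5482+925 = 6407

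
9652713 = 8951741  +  700972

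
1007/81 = 1007/81 = 12.43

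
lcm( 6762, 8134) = 561246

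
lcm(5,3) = 15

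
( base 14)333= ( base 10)633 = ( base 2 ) 1001111001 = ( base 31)kd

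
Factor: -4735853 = -461^1*10273^1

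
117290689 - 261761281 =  - 144470592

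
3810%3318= 492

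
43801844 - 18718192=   25083652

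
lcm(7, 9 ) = 63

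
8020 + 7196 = 15216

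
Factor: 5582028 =2^2*3^1*465169^1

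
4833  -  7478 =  - 2645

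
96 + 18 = 114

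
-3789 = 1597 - 5386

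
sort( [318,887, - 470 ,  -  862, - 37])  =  [ -862, -470, - 37, 318, 887] 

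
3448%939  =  631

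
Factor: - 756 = - 2^2*3^3*7^1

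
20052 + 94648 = 114700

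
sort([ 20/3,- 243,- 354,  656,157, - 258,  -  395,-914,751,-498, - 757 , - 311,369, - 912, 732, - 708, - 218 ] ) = [ - 914, - 912,-757 ,-708, - 498, - 395, - 354,-311, - 258, - 243, -218 , 20/3, 157,  369 , 656, 732,  751]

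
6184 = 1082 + 5102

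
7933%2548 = 289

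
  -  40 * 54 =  - 2160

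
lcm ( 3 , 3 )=3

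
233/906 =233/906   =  0.26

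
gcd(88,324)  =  4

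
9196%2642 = 1270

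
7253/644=11+169/644= 11.26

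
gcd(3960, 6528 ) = 24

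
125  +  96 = 221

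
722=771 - 49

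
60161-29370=30791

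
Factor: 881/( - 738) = - 2^(  -  1)*3^(- 2 )*41^(-1) * 881^1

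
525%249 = 27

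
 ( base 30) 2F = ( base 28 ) 2J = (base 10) 75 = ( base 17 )47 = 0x4b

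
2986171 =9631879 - 6645708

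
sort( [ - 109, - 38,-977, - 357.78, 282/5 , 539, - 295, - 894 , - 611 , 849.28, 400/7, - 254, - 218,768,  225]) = [ - 977, - 894, - 611,  -  357.78, - 295, - 254, - 218, - 109, - 38,282/5,  400/7,225,539,768, 849.28 ] 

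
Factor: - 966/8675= - 2^1 * 3^1 * 5^(-2)  *  7^1*23^1*347^( - 1 )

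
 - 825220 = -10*82522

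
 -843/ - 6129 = 281/2043 = 0.14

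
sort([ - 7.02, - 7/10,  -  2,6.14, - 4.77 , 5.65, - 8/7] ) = [ - 7.02,-4.77,- 2,  -  8/7,- 7/10,5.65,  6.14] 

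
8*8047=64376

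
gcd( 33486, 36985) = 1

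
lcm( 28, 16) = 112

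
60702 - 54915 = 5787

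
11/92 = 11/92 = 0.12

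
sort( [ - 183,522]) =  [ - 183, 522] 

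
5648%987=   713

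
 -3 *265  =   - 795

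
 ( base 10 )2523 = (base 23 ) 4HG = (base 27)3cc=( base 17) 8c7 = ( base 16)9db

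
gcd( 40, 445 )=5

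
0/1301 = 0 = 0.00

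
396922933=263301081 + 133621852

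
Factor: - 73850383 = - 5387^1*13709^1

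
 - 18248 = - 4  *4562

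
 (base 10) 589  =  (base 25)NE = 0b1001001101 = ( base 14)301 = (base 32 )ID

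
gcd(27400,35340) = 20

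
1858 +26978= 28836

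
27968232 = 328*85269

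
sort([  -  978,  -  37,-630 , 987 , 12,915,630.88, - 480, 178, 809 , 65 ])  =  [-978,-630 ,- 480,- 37 , 12,65,178,630.88,809 , 915,987 ] 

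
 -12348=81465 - 93813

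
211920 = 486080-274160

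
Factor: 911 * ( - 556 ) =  - 2^2 * 139^1*911^1 = - 506516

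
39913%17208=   5497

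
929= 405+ 524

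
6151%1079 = 756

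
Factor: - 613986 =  - 2^1*3^1*31^1*3301^1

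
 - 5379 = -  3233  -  2146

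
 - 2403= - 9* 267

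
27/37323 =3/4147 = 0.00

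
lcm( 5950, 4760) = 23800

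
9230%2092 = 862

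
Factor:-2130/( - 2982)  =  5^1*7^( - 1) = 5/7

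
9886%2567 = 2185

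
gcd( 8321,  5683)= 1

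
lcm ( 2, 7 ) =14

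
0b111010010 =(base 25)IG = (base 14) 254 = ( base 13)29B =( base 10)466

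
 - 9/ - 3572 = 9/3572 = 0.00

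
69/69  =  1 = 1.00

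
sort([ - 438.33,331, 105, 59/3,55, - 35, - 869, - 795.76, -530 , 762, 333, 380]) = [ - 869, - 795.76, - 530, -438.33, - 35, 59/3, 55,105 , 331 , 333, 380,762]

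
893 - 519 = 374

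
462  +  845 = 1307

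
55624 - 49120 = 6504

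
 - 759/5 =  - 152 + 1/5 = - 151.80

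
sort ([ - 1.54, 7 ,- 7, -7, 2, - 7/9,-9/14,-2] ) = [ - 7, - 7, - 2,  -  1.54,-7/9, - 9/14 , 2, 7]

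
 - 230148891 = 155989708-386138599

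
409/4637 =409/4637 = 0.09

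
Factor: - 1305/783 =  - 3^ (-1 )*5^1 = - 5/3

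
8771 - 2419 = 6352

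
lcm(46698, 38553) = 3315558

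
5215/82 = 63 + 49/82 =63.60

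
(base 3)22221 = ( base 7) 463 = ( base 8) 361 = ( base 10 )241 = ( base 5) 1431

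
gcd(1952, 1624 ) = 8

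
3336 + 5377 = 8713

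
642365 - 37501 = 604864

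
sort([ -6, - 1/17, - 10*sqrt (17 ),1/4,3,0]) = [  -  10*sqrt(17), - 6, - 1/17,0, 1/4, 3]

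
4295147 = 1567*2741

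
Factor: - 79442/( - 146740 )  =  157/290 = 2^( - 1)*5^( - 1)*29^(  -  1 ) *157^1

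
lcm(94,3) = 282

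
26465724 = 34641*764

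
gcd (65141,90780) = 1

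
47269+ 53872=101141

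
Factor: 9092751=3^1*23^1 * 131779^1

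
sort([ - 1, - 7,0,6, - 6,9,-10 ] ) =[ - 10, - 7, - 6,-1,0,6,9 ]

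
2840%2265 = 575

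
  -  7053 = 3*( - 2351) 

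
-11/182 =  - 11/182  =  - 0.06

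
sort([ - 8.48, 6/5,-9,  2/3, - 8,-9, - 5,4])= [ - 9, - 9, - 8.48,-8 , - 5,2/3, 6/5, 4] 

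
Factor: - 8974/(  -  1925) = 1282/275 = 2^1*5^(  -  2)*11^( - 1)*641^1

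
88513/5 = 17702 + 3/5 = 17702.60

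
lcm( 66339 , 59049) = 5373459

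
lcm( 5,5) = 5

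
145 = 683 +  - 538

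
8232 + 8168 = 16400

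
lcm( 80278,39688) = 3532232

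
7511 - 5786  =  1725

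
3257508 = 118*27606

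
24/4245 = 8/1415= 0.01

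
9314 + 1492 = 10806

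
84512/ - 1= - 84512 + 0/1 = - 84512.00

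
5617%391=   143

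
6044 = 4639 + 1405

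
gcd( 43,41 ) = 1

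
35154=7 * 5022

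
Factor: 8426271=3^1*7^1*17^1*23603^1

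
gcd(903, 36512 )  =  7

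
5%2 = 1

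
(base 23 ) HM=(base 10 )413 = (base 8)635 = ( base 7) 1130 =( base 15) 1c8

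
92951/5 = 92951/5 = 18590.20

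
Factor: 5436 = 2^2*3^2*151^1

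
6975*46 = 320850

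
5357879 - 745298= 4612581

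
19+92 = 111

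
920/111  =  8 +32/111 = 8.29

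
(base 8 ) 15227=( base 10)6807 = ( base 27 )993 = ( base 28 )8J3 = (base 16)1a97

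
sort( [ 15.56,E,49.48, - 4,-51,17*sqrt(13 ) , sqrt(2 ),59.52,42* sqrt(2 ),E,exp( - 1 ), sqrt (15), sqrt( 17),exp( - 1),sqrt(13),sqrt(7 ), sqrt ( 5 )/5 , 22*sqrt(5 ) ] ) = [-51, - 4 , exp(-1 ), exp( - 1),sqrt( 5 )/5,sqrt( 2 ), sqrt(7 ), E,E, sqrt( 13 ),sqrt( 15 ),sqrt( 17),15.56,22*sqrt(5 ),49.48,42* sqrt( 2 ), 59.52,17*sqrt(13 )] 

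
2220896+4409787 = 6630683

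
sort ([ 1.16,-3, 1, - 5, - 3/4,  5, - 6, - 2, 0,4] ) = [ - 6,-5, - 3, - 2, - 3/4, 0,1, 1.16, 4, 5]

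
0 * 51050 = 0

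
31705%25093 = 6612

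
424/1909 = 424/1909 = 0.22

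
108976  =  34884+74092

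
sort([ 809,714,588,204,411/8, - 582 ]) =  [ - 582,411/8, 204,588,714,809 ] 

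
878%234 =176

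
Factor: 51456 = 2^8*3^1*67^1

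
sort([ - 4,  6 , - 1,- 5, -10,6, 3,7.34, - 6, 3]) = [ - 10,-6 , - 5,-4,-1,3,3,  6,6,7.34] 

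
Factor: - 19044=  - 2^2 * 3^2*23^2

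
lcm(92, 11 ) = 1012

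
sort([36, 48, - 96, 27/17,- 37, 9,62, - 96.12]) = [ - 96.12, - 96, - 37,27/17, 9, 36,48, 62] 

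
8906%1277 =1244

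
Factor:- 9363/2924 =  - 2^( - 2 )*3^1 * 17^( - 1) * 43^ (-1 )*3121^1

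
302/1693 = 302/1693=0.18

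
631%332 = 299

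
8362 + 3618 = 11980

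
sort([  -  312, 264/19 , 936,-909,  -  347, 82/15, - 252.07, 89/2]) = [ - 909 , - 347, - 312, - 252.07, 82/15,264/19, 89/2,936]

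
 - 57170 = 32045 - 89215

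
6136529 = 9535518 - 3398989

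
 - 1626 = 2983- 4609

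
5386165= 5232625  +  153540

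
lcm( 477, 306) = 16218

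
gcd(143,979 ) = 11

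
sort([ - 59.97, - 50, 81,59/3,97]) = [ - 59.97, - 50, 59/3,81, 97]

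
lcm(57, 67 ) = 3819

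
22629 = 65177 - 42548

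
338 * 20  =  6760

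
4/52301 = 4/52301= 0.00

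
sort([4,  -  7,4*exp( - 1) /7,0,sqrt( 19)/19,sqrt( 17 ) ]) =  [ - 7,0, 4 * exp( - 1) /7, sqrt ( 19) /19,4,sqrt(17)]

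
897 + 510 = 1407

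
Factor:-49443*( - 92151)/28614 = 2^ ( - 1)*3^3* 19^ (-1)*251^( - 1)*3413^1*16481^1 = 1518740631/9538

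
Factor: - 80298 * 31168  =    -  2^7*3^3*487^1*1487^1 = - 2502728064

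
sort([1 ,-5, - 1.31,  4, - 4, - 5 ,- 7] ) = [ - 7, - 5,  -  5 ,  -  4, - 1.31,1 , 4 ]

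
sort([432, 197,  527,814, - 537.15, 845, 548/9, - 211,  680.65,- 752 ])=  [ - 752, - 537.15, - 211, 548/9,  197,432, 527,680.65, 814,845 ]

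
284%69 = 8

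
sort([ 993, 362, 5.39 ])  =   [ 5.39, 362, 993 ] 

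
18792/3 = 6264 = 6264.00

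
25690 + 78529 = 104219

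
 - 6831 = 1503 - 8334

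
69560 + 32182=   101742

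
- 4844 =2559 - 7403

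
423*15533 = 6570459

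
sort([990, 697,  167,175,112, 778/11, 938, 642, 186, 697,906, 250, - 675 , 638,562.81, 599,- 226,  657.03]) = [ - 675,-226, 778/11, 112, 167, 175, 186, 250,  562.81, 599, 638,642, 657.03,697,697,  906, 938, 990 ]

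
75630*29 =2193270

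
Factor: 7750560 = 2^5*3^1*5^1*67^1*241^1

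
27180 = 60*453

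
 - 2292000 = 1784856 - 4076856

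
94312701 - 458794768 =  - 364482067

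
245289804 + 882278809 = 1127568613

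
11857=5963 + 5894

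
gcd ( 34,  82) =2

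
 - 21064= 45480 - 66544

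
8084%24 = 20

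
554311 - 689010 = -134699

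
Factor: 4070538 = 2^1*3^2*226141^1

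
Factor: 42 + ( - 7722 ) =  - 2^9*3^1*5^1 = - 7680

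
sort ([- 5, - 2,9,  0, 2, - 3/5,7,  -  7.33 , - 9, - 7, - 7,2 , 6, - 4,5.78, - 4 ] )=[ - 9,-7.33,- 7, - 7,  -  5,-4, - 4, - 2, - 3/5,0, 2 , 2, 5.78 , 6,7,9 ] 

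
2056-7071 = - 5015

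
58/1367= 58/1367= 0.04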